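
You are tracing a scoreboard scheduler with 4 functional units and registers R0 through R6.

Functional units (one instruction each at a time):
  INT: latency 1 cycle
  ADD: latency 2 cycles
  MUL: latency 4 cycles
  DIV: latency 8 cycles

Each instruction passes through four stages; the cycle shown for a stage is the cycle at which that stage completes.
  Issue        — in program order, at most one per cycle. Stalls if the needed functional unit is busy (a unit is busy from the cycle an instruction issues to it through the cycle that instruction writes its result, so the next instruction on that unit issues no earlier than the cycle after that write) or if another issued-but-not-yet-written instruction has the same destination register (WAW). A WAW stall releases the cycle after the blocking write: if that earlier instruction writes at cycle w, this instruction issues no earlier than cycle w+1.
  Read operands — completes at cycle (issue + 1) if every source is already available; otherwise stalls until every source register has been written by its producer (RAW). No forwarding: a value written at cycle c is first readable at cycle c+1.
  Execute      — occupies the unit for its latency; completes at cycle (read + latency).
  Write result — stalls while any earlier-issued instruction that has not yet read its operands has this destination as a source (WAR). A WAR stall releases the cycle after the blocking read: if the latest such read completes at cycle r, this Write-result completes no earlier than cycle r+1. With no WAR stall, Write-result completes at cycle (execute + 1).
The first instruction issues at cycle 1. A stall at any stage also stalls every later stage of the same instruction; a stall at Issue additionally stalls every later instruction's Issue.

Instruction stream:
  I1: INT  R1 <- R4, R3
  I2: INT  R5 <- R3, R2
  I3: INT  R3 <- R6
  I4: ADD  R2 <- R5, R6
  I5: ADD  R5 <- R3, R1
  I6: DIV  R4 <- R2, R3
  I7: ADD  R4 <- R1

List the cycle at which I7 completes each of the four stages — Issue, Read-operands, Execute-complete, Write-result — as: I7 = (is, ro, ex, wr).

I1: IS=1 RO=2 EX=3 WR=4
I2: IS=5 RO=6 EX=7 WR=8  [struct: INT busy until I1 writes@4]
I3: IS=9 RO=10 EX=11 WR=12  [struct: INT busy until I2 writes@8]
I4: IS=10 RO=11 EX=13 WR=14
I5: IS=15 RO=16 EX=18 WR=19  [struct: ADD busy until I4 writes@14]
I6: IS=16 RO=17 EX=25 WR=26
I7: IS=27 RO=28 EX=30 WR=31  [WAW R4: wait I6 write@26]

I7 = (27, 28, 30, 31)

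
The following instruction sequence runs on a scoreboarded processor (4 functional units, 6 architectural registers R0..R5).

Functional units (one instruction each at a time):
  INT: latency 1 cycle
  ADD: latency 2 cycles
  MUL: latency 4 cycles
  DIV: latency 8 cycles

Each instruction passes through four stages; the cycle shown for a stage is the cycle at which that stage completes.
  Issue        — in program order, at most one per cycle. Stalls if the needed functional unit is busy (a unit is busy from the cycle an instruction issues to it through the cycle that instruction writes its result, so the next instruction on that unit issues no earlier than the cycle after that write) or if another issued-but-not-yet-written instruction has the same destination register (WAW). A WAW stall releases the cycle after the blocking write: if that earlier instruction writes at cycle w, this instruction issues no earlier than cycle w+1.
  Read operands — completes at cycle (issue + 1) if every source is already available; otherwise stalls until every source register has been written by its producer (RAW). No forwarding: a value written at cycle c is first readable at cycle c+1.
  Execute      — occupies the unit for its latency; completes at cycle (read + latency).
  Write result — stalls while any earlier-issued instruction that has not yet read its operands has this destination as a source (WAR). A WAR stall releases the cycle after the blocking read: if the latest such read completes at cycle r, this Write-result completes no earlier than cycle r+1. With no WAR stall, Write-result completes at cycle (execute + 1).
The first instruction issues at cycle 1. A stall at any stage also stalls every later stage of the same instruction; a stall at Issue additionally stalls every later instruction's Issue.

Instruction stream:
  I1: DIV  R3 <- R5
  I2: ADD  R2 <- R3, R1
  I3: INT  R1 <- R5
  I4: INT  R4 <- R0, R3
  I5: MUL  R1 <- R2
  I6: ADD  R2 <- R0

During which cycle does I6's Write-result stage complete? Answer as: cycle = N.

cycle 1: I1 dispatched to DIV
cycle 2: I1 operands ready | I2 dispatched to ADD
cycle 3: I3 dispatched to INT
cycle 4: I3 operands ready
cycle 5: I3 complete
cycle 10: I1 complete
cycle 11: R3←I1
cycle 12: I2 operands ready
cycle 13: R1←I3
cycle 14: I2 complete | I4 dispatched to INT
cycle 15: R2←I2 | I4 operands ready | I5 dispatched to MUL
cycle 16: I4 complete | I5 operands ready | I6 dispatched to ADD
cycle 17: R4←I4 | I6 operands ready
cycle 19: I6 complete
cycle 20: I5 complete | R2←I6
cycle 21: R1←I5

cycle = 20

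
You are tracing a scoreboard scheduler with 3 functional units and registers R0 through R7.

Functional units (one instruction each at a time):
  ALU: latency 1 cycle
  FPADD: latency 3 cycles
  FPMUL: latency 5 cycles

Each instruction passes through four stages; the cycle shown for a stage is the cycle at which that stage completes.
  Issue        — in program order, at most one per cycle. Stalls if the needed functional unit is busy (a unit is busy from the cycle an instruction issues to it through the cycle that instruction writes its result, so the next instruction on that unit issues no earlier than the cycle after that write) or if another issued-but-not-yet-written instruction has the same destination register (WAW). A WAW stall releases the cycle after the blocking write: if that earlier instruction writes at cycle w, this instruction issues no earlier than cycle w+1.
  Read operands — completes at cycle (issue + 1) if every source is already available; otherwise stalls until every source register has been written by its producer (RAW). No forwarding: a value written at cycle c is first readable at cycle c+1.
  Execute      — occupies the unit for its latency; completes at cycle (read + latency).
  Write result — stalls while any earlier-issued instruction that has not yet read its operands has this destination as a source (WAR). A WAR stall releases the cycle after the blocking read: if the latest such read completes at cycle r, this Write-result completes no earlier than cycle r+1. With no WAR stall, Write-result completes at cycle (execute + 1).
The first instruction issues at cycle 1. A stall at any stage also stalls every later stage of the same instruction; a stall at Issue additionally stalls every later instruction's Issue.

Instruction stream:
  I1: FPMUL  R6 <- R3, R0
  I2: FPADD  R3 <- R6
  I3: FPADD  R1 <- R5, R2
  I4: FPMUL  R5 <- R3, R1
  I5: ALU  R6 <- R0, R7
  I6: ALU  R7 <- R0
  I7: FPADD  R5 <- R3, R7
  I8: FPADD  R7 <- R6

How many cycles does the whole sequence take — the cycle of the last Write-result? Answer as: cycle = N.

cycle = 38

I1  is:1  ro:2  ex:7  wr:8
I2  is:2  ro:9  ex:12  wr:13  — RAW R6: wait I1 write@8
I3  is:14  ro:15  ex:18  wr:19  — struct: FPADD busy until I2 writes@13
I4  is:15  ro:20  ex:25  wr:26  — RAW R1: wait I3 write@19
I5  is:16  ro:17  ex:18  wr:19
I6  is:20  ro:21  ex:22  wr:23  — struct: ALU busy until I5 writes@19
I7  is:27  ro:28  ex:31  wr:32  — WAW R5: wait I4 write@26
I8  is:33  ro:34  ex:37  wr:38  — struct: FPADD busy until I7 writes@32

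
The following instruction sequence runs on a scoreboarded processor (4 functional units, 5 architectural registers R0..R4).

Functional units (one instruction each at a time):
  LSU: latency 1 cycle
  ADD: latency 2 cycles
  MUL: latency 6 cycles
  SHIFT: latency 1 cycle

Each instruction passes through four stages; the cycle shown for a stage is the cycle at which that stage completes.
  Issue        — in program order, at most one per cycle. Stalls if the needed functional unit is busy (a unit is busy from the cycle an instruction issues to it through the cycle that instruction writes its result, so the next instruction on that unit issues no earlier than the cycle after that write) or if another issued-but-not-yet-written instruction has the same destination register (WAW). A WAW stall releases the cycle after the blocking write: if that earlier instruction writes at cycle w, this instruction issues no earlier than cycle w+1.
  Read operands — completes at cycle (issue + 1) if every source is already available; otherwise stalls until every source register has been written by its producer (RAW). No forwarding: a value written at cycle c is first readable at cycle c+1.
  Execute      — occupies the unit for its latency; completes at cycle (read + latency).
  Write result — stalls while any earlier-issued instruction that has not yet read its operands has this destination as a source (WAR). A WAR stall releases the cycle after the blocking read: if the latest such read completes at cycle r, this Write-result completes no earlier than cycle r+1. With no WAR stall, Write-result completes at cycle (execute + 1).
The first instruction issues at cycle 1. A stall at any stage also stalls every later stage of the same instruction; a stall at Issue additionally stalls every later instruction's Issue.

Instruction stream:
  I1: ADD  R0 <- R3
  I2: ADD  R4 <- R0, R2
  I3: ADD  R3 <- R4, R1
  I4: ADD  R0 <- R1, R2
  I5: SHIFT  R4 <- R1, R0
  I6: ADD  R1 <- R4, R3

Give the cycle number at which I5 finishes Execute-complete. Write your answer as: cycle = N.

[I1] 1/2/4/5
[I2] 6/7/9/10  (struct: ADD busy until I1 writes@5)
[I3] 11/12/14/15  (struct: ADD busy until I2 writes@10)
[I4] 16/17/19/20  (struct: ADD busy until I3 writes@15)
[I5] 17/21/22/23  (RAW R0: wait I4 write@20)
[I6] 21/24/26/27  (struct: ADD busy until I4 writes@20; RAW R4: wait I5 write@23)

cycle = 22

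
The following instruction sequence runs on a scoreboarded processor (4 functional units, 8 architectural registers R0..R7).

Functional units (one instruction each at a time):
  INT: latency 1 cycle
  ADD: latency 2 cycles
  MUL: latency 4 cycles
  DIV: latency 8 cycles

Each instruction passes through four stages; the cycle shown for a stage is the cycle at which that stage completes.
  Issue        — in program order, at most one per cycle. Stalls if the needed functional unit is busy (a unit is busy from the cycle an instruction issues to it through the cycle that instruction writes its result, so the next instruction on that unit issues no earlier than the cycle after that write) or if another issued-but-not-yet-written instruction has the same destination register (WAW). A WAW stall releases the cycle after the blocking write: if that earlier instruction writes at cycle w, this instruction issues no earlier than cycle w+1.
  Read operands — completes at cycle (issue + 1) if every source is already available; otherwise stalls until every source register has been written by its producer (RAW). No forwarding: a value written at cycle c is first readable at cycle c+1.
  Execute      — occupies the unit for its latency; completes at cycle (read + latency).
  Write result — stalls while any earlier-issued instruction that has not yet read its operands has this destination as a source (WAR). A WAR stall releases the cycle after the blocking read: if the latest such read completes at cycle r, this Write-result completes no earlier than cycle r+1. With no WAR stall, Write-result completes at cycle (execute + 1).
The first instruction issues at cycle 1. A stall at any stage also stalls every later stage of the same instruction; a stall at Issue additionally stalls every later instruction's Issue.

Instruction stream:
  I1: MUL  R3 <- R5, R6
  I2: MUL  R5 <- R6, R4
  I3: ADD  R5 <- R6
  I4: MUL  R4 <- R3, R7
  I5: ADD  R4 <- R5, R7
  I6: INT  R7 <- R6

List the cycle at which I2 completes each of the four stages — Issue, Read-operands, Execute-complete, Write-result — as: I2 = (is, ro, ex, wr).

cycle 1: I1 dispatched to MUL
cycle 2: I1 operands ready
cycle 6: I1 complete
cycle 7: R3←I1
cycle 8: I2 dispatched to MUL
cycle 9: I2 operands ready
cycle 13: I2 complete
cycle 14: R5←I2
cycle 15: I3 dispatched to ADD
cycle 16: I3 operands ready, I4 dispatched to MUL
cycle 17: I4 operands ready
cycle 18: I3 complete
cycle 19: R5←I3
cycle 21: I4 complete
cycle 22: R4←I4
cycle 23: I5 dispatched to ADD
cycle 24: I5 operands ready, I6 dispatched to INT
cycle 25: I6 operands ready
cycle 26: I5 complete, I6 complete
cycle 27: R4←I5, R7←I6

I2 = (8, 9, 13, 14)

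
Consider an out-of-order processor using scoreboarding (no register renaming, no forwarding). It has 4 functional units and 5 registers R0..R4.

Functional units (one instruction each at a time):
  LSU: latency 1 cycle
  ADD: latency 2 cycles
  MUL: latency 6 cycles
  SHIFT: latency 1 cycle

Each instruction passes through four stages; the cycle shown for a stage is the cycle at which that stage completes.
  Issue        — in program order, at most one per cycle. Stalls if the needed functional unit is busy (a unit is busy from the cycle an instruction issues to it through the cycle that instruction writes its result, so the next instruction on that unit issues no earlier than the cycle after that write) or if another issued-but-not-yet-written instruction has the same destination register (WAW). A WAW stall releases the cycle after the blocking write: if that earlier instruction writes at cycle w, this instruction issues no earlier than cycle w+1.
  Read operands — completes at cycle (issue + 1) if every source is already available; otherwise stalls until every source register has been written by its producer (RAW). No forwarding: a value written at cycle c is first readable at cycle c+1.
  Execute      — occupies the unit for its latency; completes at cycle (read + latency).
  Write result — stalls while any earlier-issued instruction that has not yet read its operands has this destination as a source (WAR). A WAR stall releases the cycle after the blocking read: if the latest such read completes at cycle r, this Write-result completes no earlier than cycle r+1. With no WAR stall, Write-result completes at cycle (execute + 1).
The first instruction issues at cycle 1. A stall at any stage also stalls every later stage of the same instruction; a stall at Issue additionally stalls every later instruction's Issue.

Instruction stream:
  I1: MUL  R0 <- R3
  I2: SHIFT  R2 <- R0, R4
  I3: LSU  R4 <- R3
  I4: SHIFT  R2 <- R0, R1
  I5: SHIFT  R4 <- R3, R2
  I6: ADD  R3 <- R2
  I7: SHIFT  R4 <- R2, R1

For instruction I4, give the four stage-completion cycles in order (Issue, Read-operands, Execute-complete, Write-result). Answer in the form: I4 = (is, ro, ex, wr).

I1  is:1  ro:2  ex:8  wr:9
I2  is:2  ro:10  ex:11  wr:12  — RAW R0: wait I1 write@9
I3  is:3  ro:4  ex:5  wr:11  — WAR R4: wait I2 read@10
I4  is:13  ro:14  ex:15  wr:16  — struct: SHIFT busy until I2 writes@12
I5  is:17  ro:18  ex:19  wr:20  — struct: SHIFT busy until I4 writes@16
I6  is:18  ro:19  ex:21  wr:22
I7  is:21  ro:22  ex:23  wr:24  — struct: SHIFT busy until I5 writes@20

I4 = (13, 14, 15, 16)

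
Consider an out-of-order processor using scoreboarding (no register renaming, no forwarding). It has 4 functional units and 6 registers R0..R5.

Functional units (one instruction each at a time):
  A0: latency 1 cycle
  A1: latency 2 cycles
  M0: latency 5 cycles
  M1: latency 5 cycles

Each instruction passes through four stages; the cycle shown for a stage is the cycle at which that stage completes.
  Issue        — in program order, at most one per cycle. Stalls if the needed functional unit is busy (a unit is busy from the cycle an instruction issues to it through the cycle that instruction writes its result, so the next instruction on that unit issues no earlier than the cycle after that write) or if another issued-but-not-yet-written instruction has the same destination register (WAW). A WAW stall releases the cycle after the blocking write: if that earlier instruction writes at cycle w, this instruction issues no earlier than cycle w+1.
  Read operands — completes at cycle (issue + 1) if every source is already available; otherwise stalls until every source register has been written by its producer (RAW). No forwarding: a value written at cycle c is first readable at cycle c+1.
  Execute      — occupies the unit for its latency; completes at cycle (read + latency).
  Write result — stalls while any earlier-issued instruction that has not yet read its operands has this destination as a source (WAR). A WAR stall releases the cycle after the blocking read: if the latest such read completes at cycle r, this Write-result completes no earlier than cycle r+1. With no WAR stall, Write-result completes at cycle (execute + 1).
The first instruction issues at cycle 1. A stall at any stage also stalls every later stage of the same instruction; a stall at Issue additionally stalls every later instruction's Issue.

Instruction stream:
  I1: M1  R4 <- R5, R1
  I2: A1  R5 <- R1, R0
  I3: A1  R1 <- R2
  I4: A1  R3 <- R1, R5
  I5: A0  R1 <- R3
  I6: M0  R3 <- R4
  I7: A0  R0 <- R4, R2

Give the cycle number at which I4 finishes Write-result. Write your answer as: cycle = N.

[I1] 1/2/7/8
[I2] 2/3/5/6
[I3] 7/8/10/11  (struct: A1 busy until I2 writes@6)
[I4] 12/13/15/16  (struct: A1 busy until I3 writes@11)
[I5] 13/17/18/19  (RAW R3: wait I4 write@16)
[I6] 17/18/23/24  (WAW R3: wait I4 write@16)
[I7] 20/21/22/23  (struct: A0 busy until I5 writes@19)

cycle = 16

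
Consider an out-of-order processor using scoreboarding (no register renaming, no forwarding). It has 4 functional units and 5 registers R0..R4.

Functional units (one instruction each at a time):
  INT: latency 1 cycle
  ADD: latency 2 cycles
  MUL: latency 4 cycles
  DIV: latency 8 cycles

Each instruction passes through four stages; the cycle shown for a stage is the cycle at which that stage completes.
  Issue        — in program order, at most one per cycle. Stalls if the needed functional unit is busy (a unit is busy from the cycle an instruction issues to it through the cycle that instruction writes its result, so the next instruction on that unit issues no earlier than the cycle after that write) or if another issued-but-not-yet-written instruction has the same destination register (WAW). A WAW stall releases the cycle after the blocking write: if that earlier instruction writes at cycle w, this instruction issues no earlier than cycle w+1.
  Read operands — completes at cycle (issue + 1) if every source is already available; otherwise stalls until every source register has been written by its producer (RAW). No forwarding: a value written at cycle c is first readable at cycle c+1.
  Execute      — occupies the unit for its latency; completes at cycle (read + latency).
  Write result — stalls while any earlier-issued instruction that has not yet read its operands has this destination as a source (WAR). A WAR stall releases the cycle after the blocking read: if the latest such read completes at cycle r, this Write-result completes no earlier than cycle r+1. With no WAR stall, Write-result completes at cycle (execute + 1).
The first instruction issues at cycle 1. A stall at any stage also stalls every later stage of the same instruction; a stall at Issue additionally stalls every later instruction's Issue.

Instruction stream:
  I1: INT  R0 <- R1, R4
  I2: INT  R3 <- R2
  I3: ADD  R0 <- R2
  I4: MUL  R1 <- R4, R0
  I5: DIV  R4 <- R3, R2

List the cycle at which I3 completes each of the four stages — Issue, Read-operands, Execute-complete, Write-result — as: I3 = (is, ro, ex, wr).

I3 = (6, 7, 9, 10)

t=1  issue I1 (INT)
t=2  I1 read-ops
t=3  I1 finished on INT
t=4  I1→R0
t=5  issue I2 (INT)
t=6  I2 read-ops | issue I3 (ADD)
t=7  I2 finished on INT | I3 read-ops | issue I4 (MUL)
t=8  I2→R3 | issue I5 (DIV)
t=9  I3 finished on ADD | I5 read-ops
t=10  I3→R0
t=11  I4 read-ops
t=15  I4 finished on MUL
t=16  I4→R1
t=17  I5 finished on DIV
t=18  I5→R4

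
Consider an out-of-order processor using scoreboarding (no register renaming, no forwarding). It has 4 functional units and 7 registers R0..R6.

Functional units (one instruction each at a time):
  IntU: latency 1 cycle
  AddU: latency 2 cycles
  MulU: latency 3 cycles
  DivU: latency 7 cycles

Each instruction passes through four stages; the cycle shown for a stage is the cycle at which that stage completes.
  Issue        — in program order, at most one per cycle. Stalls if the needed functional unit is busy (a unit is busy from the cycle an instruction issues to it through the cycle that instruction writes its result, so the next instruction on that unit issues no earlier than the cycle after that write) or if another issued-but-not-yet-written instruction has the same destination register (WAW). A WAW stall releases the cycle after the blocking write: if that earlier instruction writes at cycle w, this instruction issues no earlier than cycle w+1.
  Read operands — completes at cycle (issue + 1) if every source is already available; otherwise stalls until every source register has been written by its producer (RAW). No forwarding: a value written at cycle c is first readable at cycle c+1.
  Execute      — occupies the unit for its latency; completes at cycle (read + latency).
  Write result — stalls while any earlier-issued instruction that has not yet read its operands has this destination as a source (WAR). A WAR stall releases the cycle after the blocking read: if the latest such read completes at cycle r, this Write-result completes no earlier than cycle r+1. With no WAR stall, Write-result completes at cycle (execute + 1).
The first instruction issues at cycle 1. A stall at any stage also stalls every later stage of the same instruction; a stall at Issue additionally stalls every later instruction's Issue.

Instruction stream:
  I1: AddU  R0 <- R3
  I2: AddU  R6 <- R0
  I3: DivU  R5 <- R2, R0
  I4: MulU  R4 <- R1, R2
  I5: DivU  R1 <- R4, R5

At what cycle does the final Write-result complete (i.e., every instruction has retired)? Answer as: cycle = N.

cycle = 26

c1: I1→AddU
c2: I1 RO
c4: I1 EX
c5: I1 WR R0
c6: I2→AddU
c7: I2 RO | I3→DivU
c8: I3 RO | I4→MulU
c9: I2 EX | I4 RO
c10: I2 WR R6
c12: I4 EX
c13: I4 WR R4
c15: I3 EX
c16: I3 WR R5
c17: I5→DivU
c18: I5 RO
c25: I5 EX
c26: I5 WR R1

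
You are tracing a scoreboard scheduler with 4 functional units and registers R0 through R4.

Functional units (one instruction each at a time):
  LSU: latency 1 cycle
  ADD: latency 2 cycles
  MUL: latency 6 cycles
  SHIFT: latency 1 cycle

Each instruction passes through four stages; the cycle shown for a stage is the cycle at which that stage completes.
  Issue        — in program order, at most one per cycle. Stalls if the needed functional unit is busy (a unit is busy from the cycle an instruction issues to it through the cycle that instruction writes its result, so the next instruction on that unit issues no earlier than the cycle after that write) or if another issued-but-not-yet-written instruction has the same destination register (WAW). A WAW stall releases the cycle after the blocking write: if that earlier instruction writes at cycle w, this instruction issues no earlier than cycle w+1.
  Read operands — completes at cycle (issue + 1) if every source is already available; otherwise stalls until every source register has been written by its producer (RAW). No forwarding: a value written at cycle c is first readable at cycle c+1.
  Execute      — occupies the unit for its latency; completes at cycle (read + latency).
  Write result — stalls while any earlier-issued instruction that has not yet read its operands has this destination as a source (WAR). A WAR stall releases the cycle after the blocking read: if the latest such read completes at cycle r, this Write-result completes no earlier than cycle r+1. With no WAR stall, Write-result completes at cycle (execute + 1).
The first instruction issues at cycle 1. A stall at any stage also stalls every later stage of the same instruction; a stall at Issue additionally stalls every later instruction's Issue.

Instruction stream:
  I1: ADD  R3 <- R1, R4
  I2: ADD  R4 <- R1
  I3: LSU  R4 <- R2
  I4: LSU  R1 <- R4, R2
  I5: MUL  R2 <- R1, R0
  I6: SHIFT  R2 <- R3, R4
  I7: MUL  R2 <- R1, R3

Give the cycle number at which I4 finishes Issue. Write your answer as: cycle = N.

cycle = 15

1) issue 1, read 2, done 4, write 5
2) issue 6, read 7, done 9, write 10  <struct: ADD busy until I1 writes@5>
3) issue 11, read 12, done 13, write 14  <WAW R4: wait I2 write@10>
4) issue 15, read 16, done 17, write 18  <struct: LSU busy until I3 writes@14>
5) issue 16, read 19, done 25, write 26  <RAW R1: wait I4 write@18>
6) issue 27, read 28, done 29, write 30  <WAW R2: wait I5 write@26>
7) issue 31, read 32, done 38, write 39  <WAW R2: wait I6 write@30>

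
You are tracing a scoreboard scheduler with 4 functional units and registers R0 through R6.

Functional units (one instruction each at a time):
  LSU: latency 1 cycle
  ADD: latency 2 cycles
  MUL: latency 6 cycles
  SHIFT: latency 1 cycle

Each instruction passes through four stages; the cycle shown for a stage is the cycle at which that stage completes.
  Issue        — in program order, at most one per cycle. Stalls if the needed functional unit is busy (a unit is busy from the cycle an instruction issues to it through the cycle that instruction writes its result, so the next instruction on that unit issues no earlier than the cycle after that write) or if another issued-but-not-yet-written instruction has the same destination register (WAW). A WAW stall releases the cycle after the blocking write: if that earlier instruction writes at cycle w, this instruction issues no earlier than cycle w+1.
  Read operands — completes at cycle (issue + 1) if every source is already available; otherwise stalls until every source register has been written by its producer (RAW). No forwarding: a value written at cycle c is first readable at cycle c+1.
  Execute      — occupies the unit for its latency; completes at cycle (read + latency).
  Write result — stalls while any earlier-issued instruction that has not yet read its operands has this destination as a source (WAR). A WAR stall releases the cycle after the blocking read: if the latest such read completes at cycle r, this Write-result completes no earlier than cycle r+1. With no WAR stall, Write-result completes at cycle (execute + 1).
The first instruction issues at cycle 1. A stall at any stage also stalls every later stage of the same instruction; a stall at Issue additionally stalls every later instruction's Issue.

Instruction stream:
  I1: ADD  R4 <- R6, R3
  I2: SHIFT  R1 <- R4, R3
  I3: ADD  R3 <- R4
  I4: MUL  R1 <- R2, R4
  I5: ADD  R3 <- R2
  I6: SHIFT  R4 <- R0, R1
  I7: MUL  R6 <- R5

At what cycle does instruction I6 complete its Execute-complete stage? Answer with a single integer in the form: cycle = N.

cycle = 19

cycle 1: I1→ADD
cycle 2: I1 RO, I2→SHIFT
cycle 4: I1 EX
cycle 5: I1 WR R4
cycle 6: I2 RO, I3→ADD
cycle 7: I2 EX, I3 RO
cycle 8: I2 WR R1
cycle 9: I3 EX, I4→MUL
cycle 10: I3 WR R3, I4 RO
cycle 11: I5→ADD
cycle 12: I5 RO, I6→SHIFT
cycle 14: I5 EX
cycle 15: I5 WR R3
cycle 16: I4 EX
cycle 17: I4 WR R1
cycle 18: I6 RO, I7→MUL
cycle 19: I6 EX, I7 RO
cycle 20: I6 WR R4
cycle 25: I7 EX
cycle 26: I7 WR R6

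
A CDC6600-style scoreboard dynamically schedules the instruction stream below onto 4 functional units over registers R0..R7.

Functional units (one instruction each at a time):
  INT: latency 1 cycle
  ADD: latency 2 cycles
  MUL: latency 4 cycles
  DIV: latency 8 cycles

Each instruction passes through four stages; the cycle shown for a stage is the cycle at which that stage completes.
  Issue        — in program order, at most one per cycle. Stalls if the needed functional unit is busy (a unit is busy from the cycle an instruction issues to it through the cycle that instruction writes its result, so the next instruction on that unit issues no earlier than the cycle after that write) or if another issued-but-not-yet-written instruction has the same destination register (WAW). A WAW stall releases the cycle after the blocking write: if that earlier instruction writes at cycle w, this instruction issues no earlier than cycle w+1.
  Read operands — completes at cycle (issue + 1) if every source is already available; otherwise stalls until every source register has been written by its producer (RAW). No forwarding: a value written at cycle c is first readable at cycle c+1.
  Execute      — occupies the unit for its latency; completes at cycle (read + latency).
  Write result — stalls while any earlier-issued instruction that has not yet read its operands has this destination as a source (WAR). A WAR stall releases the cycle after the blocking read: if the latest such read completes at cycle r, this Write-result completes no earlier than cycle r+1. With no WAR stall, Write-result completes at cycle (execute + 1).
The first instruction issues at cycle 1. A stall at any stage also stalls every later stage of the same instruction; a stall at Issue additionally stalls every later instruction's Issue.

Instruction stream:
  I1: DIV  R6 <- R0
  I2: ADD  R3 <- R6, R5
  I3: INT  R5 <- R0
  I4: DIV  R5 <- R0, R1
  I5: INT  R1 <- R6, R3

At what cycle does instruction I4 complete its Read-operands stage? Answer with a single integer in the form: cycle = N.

cycle 1: I1→DIV
cycle 2: I1 RO | I2→ADD
cycle 3: I3→INT
cycle 4: I3 RO
cycle 5: I3 EX
cycle 10: I1 EX
cycle 11: I1 WR R6
cycle 12: I2 RO
cycle 13: I3 WR R5
cycle 14: I2 EX | I4→DIV
cycle 15: I2 WR R3 | I4 RO | I5→INT
cycle 16: I5 RO
cycle 17: I5 EX
cycle 18: I5 WR R1
cycle 23: I4 EX
cycle 24: I4 WR R5

cycle = 15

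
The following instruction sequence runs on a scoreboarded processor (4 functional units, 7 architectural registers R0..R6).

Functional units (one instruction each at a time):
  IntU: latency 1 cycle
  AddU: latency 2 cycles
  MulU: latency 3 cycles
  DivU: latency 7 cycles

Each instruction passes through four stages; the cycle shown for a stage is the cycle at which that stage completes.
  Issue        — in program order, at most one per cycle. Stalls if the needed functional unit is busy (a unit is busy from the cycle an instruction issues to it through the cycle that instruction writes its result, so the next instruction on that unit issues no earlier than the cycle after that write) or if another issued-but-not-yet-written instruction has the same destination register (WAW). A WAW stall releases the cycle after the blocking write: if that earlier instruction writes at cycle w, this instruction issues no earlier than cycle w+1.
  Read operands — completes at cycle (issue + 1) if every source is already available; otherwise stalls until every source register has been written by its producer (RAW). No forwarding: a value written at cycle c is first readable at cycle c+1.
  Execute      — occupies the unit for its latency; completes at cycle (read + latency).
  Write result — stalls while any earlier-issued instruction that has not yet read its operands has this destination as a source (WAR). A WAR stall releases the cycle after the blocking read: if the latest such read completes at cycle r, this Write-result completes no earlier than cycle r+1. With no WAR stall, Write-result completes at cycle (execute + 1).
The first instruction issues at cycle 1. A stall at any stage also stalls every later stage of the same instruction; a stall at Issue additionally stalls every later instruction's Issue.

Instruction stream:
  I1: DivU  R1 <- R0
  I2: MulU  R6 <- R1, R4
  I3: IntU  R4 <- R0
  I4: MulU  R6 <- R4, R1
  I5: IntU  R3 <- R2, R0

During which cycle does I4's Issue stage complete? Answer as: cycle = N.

cycle 1: issue I1 (DivU)
cycle 2: I1 read-ops; issue I2 (MulU)
cycle 3: issue I3 (IntU)
cycle 4: I3 read-ops
cycle 5: I3 finished on IntU
cycle 9: I1 finished on DivU
cycle 10: I1→R1
cycle 11: I2 read-ops
cycle 12: I3→R4
cycle 14: I2 finished on MulU
cycle 15: I2→R6
cycle 16: issue I4 (MulU)
cycle 17: I4 read-ops; issue I5 (IntU)
cycle 18: I5 read-ops
cycle 19: I5 finished on IntU
cycle 20: I4 finished on MulU; I5→R3
cycle 21: I4→R6

cycle = 16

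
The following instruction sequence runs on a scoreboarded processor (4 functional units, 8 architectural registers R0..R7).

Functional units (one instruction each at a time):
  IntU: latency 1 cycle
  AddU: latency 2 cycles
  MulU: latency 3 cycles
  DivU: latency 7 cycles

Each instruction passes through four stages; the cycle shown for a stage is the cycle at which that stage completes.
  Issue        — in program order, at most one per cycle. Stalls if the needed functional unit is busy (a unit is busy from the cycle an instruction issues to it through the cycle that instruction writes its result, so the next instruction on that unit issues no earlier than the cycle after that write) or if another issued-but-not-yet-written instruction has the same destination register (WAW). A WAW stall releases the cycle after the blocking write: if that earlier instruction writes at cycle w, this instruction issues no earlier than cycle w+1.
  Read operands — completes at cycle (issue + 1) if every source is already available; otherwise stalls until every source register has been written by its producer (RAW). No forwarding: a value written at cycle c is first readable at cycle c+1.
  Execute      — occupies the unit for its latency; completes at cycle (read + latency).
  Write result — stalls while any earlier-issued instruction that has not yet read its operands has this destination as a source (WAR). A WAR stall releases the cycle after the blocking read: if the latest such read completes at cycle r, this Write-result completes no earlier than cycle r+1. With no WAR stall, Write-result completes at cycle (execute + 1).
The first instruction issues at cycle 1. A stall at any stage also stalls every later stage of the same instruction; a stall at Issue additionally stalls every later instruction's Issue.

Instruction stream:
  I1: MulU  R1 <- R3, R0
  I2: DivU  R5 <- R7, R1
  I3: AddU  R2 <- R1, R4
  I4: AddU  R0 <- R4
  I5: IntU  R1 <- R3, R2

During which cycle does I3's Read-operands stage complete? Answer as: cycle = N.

  I1 | 1 | 2 | 5 | 6
  I2 | 2 | 7 | 14 | 15   RAW R1: wait I1 write@6
  I3 | 3 | 7 | 9 | 10   RAW R1: wait I1 write@6
  I4 | 11 | 12 | 14 | 15   struct: AddU busy until I3 writes@10
  I5 | 12 | 13 | 14 | 15

cycle = 7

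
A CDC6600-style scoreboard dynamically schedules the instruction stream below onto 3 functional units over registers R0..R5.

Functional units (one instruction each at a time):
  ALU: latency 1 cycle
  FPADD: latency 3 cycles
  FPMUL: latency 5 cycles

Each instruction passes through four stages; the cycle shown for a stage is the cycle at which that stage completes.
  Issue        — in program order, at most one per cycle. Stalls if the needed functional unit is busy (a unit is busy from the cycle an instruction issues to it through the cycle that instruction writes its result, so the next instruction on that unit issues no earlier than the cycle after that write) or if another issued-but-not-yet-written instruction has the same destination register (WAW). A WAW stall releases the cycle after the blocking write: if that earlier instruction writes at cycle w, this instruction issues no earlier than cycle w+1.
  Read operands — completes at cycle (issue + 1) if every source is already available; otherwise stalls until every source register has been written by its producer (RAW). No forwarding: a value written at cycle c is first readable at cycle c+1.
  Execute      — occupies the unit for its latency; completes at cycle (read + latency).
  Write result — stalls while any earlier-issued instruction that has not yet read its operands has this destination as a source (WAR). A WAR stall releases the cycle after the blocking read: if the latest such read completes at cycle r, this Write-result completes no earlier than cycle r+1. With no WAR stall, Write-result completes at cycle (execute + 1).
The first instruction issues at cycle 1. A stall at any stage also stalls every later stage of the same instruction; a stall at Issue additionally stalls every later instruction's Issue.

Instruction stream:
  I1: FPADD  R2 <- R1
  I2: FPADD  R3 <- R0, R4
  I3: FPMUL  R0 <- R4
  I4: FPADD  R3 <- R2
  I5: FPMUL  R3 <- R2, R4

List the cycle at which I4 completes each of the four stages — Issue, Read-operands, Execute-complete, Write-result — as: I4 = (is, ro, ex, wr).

I1 -> (1, 2, 5, 6)
I2 -> (7, 8, 11, 12)  // struct: FPADD busy until I1 writes@6
I3 -> (8, 9, 14, 15)
I4 -> (13, 14, 17, 18)  // struct: FPADD busy until I2 writes@12
I5 -> (19, 20, 25, 26)  // WAW R3: wait I4 write@18

I4 = (13, 14, 17, 18)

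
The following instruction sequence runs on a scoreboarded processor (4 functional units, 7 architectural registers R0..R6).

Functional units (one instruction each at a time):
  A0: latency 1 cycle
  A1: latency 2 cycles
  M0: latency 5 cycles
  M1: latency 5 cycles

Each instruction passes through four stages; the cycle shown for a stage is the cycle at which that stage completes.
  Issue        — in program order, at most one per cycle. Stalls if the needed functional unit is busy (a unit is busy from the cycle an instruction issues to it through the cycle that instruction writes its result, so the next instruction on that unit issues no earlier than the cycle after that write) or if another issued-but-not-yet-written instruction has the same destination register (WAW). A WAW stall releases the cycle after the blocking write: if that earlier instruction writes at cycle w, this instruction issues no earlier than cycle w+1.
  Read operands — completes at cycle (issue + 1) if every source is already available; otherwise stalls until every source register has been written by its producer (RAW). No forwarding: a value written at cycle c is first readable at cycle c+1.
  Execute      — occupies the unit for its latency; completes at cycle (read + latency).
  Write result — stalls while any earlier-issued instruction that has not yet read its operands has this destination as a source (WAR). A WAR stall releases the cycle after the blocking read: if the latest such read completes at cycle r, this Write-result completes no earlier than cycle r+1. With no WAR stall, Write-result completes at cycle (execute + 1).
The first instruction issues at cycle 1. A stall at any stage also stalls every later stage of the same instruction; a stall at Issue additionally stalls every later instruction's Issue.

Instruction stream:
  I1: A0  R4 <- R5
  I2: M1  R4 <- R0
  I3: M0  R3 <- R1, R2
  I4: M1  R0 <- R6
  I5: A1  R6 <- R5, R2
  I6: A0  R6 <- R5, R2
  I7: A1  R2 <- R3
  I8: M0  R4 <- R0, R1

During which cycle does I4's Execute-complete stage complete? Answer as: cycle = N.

cycle = 19

t=1  I1 dispatched to A0
t=2  I1 operands ready
t=3  I1 complete
t=4  R4←I1
t=5  I2 dispatched to M1
t=6  I2 operands ready · I3 dispatched to M0
t=7  I3 operands ready
t=11  I2 complete
t=12  R4←I2 · I3 complete
t=13  R3←I3 · I4 dispatched to M1
t=14  I4 operands ready · I5 dispatched to A1
t=15  I5 operands ready
t=17  I5 complete
t=18  R6←I5
t=19  I4 complete · I6 dispatched to A0
t=20  R0←I4 · I6 operands ready · I7 dispatched to A1
t=21  I6 complete · I7 operands ready · I8 dispatched to M0
t=22  R6←I6 · I8 operands ready
t=23  I7 complete
t=24  R2←I7
t=27  I8 complete
t=28  R4←I8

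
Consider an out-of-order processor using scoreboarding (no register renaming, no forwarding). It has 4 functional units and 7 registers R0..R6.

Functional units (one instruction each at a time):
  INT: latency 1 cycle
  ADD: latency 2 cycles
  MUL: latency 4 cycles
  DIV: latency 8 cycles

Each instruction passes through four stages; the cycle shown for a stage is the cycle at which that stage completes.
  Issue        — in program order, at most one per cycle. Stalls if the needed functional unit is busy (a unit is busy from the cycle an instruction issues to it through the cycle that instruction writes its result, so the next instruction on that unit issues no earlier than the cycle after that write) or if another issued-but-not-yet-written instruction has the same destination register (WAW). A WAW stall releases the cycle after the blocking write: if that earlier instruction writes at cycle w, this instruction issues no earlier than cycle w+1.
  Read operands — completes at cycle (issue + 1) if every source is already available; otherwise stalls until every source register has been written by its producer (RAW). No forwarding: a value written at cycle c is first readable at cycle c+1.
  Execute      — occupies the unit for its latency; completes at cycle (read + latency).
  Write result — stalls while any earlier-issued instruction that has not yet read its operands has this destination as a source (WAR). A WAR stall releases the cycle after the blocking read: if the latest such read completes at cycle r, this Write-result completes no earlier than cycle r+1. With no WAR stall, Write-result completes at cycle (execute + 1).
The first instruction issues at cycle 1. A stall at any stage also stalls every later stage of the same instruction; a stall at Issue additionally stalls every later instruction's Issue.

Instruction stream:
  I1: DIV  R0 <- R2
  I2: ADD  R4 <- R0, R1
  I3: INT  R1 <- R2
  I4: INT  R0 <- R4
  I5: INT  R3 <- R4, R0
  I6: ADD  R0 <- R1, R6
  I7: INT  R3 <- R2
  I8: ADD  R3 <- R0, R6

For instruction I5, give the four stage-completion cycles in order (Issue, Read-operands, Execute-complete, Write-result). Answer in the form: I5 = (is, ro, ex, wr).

I1: IS=1 RO=2 EX=10 WR=11
I2: IS=2 RO=12 EX=14 WR=15  [RAW R0: wait I1 write@11]
I3: IS=3 RO=4 EX=5 WR=13  [WAR R1: wait I2 read@12]
I4: IS=14 RO=16 EX=17 WR=18  [struct: INT busy until I3 writes@13; RAW R4: wait I2 write@15]
I5: IS=19 RO=20 EX=21 WR=22  [struct: INT busy until I4 writes@18]
I6: IS=20 RO=21 EX=23 WR=24
I7: IS=23 RO=24 EX=25 WR=26  [struct: INT busy until I5 writes@22]
I8: IS=27 RO=28 EX=30 WR=31  [WAW R3: wait I7 write@26]

I5 = (19, 20, 21, 22)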